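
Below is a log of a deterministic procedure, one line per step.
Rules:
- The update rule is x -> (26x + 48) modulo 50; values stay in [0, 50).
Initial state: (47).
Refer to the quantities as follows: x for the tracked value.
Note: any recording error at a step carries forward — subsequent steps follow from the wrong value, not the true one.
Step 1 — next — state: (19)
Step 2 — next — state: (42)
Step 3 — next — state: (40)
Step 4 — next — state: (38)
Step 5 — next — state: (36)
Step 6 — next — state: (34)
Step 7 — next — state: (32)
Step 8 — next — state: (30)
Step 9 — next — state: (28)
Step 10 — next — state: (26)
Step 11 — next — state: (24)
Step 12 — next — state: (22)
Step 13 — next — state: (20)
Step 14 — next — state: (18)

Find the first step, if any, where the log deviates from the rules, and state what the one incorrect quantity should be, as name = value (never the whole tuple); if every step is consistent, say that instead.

Step 1: x = (26*47 + 48) mod 50 = 20 — the log has a different value.
That makes step 1 the first incorrect line — x = 20 is what it should show.

step 1, x = 20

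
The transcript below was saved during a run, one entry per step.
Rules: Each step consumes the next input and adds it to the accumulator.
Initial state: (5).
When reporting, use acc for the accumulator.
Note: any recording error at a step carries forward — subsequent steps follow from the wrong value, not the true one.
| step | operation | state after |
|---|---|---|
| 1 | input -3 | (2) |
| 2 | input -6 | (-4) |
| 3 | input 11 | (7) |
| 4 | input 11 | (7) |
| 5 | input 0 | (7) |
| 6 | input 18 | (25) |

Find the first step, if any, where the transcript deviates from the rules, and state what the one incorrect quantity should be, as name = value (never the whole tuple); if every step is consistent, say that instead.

1. acc = 5 + -3 = 2 (checks out)
2. acc = 2 + -6 = -4 (verified)
3. acc = -4 + 11 = 7 (same as recorded)
4. acc = 7 + 11 = 18 (the recorded entry deviates here)
So the first discrepancy is step 4, where the right value is acc = 18.

step 4, acc = 18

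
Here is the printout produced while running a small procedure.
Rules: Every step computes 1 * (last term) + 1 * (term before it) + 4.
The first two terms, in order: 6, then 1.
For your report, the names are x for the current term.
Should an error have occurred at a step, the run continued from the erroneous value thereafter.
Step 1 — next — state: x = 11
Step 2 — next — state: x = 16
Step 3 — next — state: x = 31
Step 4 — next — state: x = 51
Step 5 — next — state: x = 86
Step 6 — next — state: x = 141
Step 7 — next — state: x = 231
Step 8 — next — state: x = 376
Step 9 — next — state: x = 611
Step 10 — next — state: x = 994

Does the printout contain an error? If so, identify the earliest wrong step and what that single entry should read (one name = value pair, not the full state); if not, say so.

step 10, x = 991

step 1: x = 1*(1) + (1)*(6) + (4) = 11 -> exactly as logged
step 2: x = 1*(11) + (1)*(1) + (4) = 16 -> no discrepancy
step 3: x = 1*(16) + (1)*(11) + (4) = 31 -> no discrepancy
step 4: x = 1*(31) + (1)*(16) + (4) = 51 -> confirmed correct
step 5: x = 1*(51) + (1)*(31) + (4) = 86 -> same as recorded
step 6: x = 1*(86) + (1)*(51) + (4) = 141 -> verified
step 7: x = 1*(141) + (1)*(86) + (4) = 231 -> verified
step 8: x = 1*(231) + (1)*(141) + (4) = 376 -> confirmed correct
step 9: x = 1*(376) + (1)*(231) + (4) = 611 -> same as recorded
step 10: x = 1*(611) + (1)*(376) + (4) = 991 -> the printout has a different value
That makes step 10 the first incorrect line — x = 991 is what it should show.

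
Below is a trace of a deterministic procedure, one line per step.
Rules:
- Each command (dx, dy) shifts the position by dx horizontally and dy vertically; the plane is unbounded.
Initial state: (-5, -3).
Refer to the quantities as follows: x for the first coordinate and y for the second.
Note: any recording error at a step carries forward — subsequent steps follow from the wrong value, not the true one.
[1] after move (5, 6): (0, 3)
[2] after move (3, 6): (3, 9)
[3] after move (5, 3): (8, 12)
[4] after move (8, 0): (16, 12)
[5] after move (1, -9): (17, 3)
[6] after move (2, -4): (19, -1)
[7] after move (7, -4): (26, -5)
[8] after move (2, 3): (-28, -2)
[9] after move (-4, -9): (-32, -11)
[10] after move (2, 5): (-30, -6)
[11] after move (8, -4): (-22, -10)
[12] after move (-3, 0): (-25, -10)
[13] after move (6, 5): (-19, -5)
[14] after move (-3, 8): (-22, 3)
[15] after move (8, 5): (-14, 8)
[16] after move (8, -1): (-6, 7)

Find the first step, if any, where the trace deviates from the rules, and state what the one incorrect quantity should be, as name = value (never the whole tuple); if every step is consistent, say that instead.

step 8, x = 28

step 1: x = -5 + (5) = 0, y = -3 + (6) = 3 -> no discrepancy
step 2: x = 0 + (3) = 3, y = 3 + (6) = 9 -> exactly as logged
step 3: x = 3 + (5) = 8, y = 9 + (3) = 12 -> checks out
step 4: x = 8 + (8) = 16, y = 12 + (0) = 12 -> exactly as logged
step 5: x = 16 + (1) = 17, y = 12 + (-9) = 3 -> same as recorded
step 6: x = 17 + (2) = 19, y = 3 + (-4) = -1 -> confirmed correct
step 7: x = 19 + (7) = 26, y = -1 + (-4) = -5 -> checks out
step 8: x = 26 + (2) = 28, y = -5 + (3) = -2 -> not what was recorded
The earliest wrong entry is at step 8: it should read x = 28.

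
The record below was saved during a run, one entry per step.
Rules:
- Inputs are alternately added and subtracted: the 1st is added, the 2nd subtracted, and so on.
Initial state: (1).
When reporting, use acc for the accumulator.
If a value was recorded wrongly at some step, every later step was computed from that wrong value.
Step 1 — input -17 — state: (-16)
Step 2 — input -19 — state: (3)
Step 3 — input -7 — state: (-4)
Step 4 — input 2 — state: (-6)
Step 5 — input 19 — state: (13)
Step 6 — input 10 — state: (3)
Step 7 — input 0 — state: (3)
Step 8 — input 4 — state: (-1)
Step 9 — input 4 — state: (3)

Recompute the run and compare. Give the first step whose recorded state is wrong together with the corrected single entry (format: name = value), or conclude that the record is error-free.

no error

Recomputing the run from the initial state:
step 1: acc = -16
step 2: acc = 3
step 3: acc = -4
step 4: acc = -6
step 5: acc = 13
step 6: acc = 3
step 7: acc = 3
step 8: acc = -1
step 9: acc = 3
This matches the record at every step.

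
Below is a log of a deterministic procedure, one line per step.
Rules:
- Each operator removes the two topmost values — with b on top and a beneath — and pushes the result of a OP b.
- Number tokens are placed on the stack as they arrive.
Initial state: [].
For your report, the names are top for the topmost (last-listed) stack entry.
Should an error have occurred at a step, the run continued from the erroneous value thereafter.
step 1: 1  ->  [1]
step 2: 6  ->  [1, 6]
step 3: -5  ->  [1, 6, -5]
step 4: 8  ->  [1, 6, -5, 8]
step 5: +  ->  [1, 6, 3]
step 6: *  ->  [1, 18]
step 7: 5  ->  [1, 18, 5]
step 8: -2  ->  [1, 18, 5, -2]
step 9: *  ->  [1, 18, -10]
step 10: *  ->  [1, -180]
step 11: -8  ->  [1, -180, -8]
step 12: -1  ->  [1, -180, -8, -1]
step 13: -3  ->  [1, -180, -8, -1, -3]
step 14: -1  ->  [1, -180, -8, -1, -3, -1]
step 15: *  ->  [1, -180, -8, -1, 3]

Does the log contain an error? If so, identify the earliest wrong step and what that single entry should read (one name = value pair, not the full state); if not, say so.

Recomputing the run from the initial state:
step 1: [1]
step 2: [1, 6]
step 3: [1, 6, -5]
step 4: [1, 6, -5, 8]
step 5: [1, 6, 3]
step 6: [1, 18]
step 7: [1, 18, 5]
step 8: [1, 18, 5, -2]
step 9: [1, 18, -10]
step 10: [1, -180]
step 11: [1, -180, -8]
step 12: [1, -180, -8, -1]
step 13: [1, -180, -8, -1, -3]
step 14: [1, -180, -8, -1, -3, -1]
step 15: [1, -180, -8, -1, 3]
This matches the log at every step.

no error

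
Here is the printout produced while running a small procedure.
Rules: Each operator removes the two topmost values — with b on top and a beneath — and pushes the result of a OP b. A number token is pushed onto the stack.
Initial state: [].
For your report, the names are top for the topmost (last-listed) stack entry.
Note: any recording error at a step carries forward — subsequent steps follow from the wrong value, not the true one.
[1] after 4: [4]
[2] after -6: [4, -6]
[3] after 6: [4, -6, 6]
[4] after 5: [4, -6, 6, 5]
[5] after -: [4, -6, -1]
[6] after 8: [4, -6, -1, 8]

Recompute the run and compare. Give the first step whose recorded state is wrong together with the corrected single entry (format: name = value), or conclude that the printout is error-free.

1. push 4: top = 4 (verified)
2. push -6: top = -6 (consistent with the printout)
3. push 6: top = 6 (in agreement)
4. push 5: top = 5 (matches)
5. 6 - 5 = 1 (this is not what the printout shows)
First deviation found at step 5; the corrected entry is top = 1.

step 5, top = 1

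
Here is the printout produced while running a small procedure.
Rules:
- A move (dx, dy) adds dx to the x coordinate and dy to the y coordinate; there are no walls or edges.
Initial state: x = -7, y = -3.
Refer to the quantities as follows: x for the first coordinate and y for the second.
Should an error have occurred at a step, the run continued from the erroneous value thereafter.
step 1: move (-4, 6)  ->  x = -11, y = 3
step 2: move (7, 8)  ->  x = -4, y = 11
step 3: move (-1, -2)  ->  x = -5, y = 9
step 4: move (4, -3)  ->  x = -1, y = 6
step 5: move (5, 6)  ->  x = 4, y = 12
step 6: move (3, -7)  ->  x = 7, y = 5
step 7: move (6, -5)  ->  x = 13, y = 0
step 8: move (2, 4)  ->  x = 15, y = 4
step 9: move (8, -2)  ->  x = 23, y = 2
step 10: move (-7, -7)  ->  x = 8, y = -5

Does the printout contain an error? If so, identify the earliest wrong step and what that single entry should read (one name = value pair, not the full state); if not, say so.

1. x = -7 + (-4) = -11, y = -3 + (6) = 3 (exactly as logged)
2. x = -11 + (7) = -4, y = 3 + (8) = 11 (in agreement)
3. x = -4 + (-1) = -5, y = 11 + (-2) = 9 (consistent with the printout)
4. x = -5 + (4) = -1, y = 9 + (-3) = 6 (same as recorded)
5. x = -1 + (5) = 4, y = 6 + (6) = 12 (same as recorded)
6. x = 4 + (3) = 7, y = 12 + (-7) = 5 (same as recorded)
7. x = 7 + (6) = 13, y = 5 + (-5) = 0 (same as recorded)
8. x = 13 + (2) = 15, y = 0 + (4) = 4 (in agreement)
9. x = 15 + (8) = 23, y = 4 + (-2) = 2 (verified)
10. x = 23 + (-7) = 16, y = 2 + (-7) = -5 (the recorded entry deviates here)
The earliest wrong entry is at step 10: it should read x = 16.

step 10, x = 16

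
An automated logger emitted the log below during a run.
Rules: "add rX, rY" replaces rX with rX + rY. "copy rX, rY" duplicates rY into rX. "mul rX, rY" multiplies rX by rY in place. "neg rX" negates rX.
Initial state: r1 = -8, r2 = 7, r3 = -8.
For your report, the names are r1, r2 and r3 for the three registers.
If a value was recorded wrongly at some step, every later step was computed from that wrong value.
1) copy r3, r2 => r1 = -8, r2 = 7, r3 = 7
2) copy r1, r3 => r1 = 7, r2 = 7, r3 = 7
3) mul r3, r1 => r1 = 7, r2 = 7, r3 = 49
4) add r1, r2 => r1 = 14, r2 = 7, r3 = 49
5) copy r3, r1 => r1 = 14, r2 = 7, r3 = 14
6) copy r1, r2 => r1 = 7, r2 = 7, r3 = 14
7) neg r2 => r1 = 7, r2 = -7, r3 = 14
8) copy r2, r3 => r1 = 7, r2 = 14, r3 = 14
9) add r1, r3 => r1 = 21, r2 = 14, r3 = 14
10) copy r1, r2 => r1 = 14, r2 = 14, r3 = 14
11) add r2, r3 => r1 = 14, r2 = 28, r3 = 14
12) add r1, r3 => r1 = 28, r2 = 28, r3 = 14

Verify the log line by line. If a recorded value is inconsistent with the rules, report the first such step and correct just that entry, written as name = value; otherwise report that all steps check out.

step 1: r3 = 7 -> checks out
step 2: r1 = 7 -> exactly as logged
step 3: r3 = 7 * 7 = 49 -> consistent with the log
step 4: r1 = 7 + 7 = 14 -> same as recorded
step 5: r3 = 14 -> exactly as logged
step 6: r1 = 7 -> same as recorded
step 7: r2 = -(7) = -7 -> agrees with the log
step 8: r2 = 14 -> exactly as logged
step 9: r1 = 7 + 14 = 21 -> confirmed correct
step 10: r1 = 14 -> in agreement
step 11: r2 = 14 + 14 = 28 -> confirmed correct
step 12: r1 = 14 + 14 = 28 -> no discrepancy
No step deviates from the rules.

no error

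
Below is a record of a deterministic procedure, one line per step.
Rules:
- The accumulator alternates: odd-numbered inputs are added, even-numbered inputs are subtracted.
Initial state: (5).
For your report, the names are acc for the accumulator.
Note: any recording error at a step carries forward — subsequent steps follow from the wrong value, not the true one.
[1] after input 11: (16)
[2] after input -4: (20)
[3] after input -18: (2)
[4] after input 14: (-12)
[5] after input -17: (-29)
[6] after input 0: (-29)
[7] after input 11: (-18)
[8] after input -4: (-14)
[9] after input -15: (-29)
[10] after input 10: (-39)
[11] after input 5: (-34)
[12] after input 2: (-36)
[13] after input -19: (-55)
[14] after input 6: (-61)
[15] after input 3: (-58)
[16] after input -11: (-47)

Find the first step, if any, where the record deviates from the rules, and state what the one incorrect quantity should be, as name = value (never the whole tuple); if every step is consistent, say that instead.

1. acc = 5 + 11 = 16 (consistent with the record)
2. acc = 16 - -4 = 20 (checks out)
3. acc = 20 + -18 = 2 (consistent with the record)
4. acc = 2 - 14 = -12 (no discrepancy)
5. acc = -12 + -17 = -29 (checks out)
6. acc = -29 - 0 = -29 (verified)
7. acc = -29 + 11 = -18 (in agreement)
8. acc = -18 - -4 = -14 (matches)
9. acc = -14 + -15 = -29 (checks out)
10. acc = -29 - 10 = -39 (consistent with the record)
11. acc = -39 + 5 = -34 (verified)
12. acc = -34 - 2 = -36 (checks out)
13. acc = -36 + -19 = -55 (checks out)
14. acc = -55 - 6 = -61 (no discrepancy)
15. acc = -61 + 3 = -58 (checks out)
16. acc = -58 - -11 = -47 (matches)
Every step is consistent.

no error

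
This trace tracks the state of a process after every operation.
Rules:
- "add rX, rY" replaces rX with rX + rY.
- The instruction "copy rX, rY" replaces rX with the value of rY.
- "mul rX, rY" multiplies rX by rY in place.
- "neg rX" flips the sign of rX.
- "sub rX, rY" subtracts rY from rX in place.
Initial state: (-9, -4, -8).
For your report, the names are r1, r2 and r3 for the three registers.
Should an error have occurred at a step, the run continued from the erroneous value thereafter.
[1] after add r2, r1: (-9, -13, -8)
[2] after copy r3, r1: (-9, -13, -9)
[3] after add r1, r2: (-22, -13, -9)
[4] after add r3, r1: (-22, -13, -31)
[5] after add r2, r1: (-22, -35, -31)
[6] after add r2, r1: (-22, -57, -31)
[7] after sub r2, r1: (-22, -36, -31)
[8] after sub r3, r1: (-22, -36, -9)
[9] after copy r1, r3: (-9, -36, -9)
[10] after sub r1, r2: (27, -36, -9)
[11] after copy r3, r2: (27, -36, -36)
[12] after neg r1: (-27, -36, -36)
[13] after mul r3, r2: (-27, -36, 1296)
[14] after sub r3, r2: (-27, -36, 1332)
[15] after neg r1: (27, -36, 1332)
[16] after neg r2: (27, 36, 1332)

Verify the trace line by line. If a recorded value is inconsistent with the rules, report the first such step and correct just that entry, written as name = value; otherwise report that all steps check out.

1. r2 = -4 + -9 = -13 (exactly as logged)
2. r3 = -9 (in agreement)
3. r1 = -9 + -13 = -22 (no discrepancy)
4. r3 = -9 + -22 = -31 (exactly as logged)
5. r2 = -13 + -22 = -35 (same as recorded)
6. r2 = -35 + -22 = -57 (exactly as logged)
7. r2 = -57 - -22 = -35 (first mismatch against the trace)
The audit stops at step 7: the recorded entry is wrong and should be r2 = -35.

step 7, r2 = -35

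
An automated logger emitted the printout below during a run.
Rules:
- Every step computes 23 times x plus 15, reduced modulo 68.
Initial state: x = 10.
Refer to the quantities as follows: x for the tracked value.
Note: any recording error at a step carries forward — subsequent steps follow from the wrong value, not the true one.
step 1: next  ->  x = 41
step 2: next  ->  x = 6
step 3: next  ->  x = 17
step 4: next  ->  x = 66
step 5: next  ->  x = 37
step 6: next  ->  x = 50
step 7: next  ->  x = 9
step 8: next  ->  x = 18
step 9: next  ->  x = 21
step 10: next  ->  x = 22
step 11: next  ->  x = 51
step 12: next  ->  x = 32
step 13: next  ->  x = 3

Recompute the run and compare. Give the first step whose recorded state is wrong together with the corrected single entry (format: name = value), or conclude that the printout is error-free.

step 11, x = 45

Recomputing the run from the initial state:
step 1: x = 41
step 2: x = 6
step 3: x = 17
step 4: x = 66
step 5: x = 37
step 6: x = 50
step 7: x = 9
step 8: x = 18
step 9: x = 21
step 10: x = 22
step 11: x = 45
step 12: x = 30
step 13: x = 25
The first disagreement with the printout is at step 11, where the value should be x = 45.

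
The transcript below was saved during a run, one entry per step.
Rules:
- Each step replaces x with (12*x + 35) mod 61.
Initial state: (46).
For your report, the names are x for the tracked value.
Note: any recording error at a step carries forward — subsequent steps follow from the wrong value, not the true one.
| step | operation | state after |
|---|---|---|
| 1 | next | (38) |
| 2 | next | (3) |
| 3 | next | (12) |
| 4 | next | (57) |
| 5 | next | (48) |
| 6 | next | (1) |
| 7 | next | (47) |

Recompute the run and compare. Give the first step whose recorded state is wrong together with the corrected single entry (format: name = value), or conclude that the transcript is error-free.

Recomputing the run from the initial state:
step 1: x = 38
step 2: x = 3
step 3: x = 10
step 4: x = 33
step 5: x = 4
step 6: x = 22
step 7: x = 55
The first disagreement with the transcript is at step 3, where the value should be x = 10.

step 3, x = 10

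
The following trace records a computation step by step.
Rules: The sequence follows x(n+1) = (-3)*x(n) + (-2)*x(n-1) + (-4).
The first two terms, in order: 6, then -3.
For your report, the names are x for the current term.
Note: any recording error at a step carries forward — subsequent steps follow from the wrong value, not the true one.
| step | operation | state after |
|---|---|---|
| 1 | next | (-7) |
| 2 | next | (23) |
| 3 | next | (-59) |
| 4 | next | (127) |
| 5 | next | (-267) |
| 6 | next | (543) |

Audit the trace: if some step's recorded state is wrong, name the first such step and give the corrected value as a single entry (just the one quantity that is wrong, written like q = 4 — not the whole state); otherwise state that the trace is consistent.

no error

Step 1: x = -3*(-3) + (-2)*(6) + (-4) = -7 — matches.
Step 2: x = -3*(-7) + (-2)*(-3) + (-4) = 23 — same as recorded.
Step 3: x = -3*(23) + (-2)*(-7) + (-4) = -59 — consistent with the trace.
Step 4: x = -3*(-59) + (-2)*(23) + (-4) = 127 — same as recorded.
Step 5: x = -3*(127) + (-2)*(-59) + (-4) = -267 — checks out.
Step 6: x = -3*(-267) + (-2)*(127) + (-4) = 543 — no discrepancy.
All steps check out; nothing to correct.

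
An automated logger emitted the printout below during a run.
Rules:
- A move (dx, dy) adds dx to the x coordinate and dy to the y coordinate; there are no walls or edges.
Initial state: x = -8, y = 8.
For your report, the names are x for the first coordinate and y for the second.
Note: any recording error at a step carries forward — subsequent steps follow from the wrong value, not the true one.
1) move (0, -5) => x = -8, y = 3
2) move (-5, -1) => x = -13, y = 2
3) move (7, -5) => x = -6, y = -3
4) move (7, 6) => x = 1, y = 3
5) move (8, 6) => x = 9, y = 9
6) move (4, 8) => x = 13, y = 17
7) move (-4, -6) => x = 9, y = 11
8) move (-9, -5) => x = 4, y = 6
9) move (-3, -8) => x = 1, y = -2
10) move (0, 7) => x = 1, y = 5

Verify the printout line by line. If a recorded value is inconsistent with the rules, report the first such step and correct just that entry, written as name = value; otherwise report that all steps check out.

step 8, x = 0

Recomputing the run from the initial state:
step 1: x = -8, y = 3
step 2: x = -13, y = 2
step 3: x = -6, y = -3
step 4: x = 1, y = 3
step 5: x = 9, y = 9
step 6: x = 13, y = 17
step 7: x = 9, y = 11
step 8: x = 0, y = 6
step 9: x = -3, y = -2
step 10: x = -3, y = 5
The first disagreement with the printout is at step 8, where the value should be x = 0.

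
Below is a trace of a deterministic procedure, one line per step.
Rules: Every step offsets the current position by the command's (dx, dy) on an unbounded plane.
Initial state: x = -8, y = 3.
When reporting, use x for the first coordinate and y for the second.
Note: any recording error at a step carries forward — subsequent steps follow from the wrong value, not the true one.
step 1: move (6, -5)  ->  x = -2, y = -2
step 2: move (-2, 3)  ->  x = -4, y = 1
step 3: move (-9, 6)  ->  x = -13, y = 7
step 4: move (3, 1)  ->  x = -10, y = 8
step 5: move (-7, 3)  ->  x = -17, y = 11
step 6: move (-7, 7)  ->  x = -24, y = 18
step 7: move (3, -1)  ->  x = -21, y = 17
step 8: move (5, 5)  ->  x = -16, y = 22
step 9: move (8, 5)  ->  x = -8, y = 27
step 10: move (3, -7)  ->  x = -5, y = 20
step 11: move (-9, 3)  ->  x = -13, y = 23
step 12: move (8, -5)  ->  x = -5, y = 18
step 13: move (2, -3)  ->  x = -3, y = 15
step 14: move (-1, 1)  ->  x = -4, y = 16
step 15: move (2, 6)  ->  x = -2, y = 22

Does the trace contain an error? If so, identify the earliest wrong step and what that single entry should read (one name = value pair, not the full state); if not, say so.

Step 1: x = -8 + (6) = -2, y = 3 + (-5) = -2 — in agreement.
Step 2: x = -2 + (-2) = -4, y = -2 + (3) = 1 — matches.
Step 3: x = -4 + (-9) = -13, y = 1 + (6) = 7 — exactly as logged.
Step 4: x = -13 + (3) = -10, y = 7 + (1) = 8 — no discrepancy.
Step 5: x = -10 + (-7) = -17, y = 8 + (3) = 11 — confirmed correct.
Step 6: x = -17 + (-7) = -24, y = 11 + (7) = 18 — verified.
Step 7: x = -24 + (3) = -21, y = 18 + (-1) = 17 — exactly as logged.
Step 8: x = -21 + (5) = -16, y = 17 + (5) = 22 — consistent with the trace.
Step 9: x = -16 + (8) = -8, y = 22 + (5) = 27 — consistent with the trace.
Step 10: x = -8 + (3) = -5, y = 27 + (-7) = 20 — exactly as logged.
Step 11: x = -5 + (-9) = -14, y = 20 + (3) = 23 — this is not what the trace shows.
First incorrect step: 11; the correct value is x = -14.

step 11, x = -14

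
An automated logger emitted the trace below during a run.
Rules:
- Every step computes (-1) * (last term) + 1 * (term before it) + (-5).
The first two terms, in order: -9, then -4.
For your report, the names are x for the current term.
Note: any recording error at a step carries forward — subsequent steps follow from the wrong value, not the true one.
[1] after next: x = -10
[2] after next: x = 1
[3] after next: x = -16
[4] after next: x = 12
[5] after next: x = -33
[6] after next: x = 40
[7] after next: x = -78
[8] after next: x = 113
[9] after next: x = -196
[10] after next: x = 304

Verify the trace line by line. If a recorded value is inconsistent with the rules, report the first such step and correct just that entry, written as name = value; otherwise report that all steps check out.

Step 1: x = -1*(-4) + (1)*(-9) + (-5) = -10 — same as recorded.
Step 2: x = -1*(-10) + (1)*(-4) + (-5) = 1 — confirmed correct.
Step 3: x = -1*(1) + (1)*(-10) + (-5) = -16 — same as recorded.
Step 4: x = -1*(-16) + (1)*(1) + (-5) = 12 — matches.
Step 5: x = -1*(12) + (1)*(-16) + (-5) = -33 — exactly as logged.
Step 6: x = -1*(-33) + (1)*(12) + (-5) = 40 — checks out.
Step 7: x = -1*(40) + (1)*(-33) + (-5) = -78 — checks out.
Step 8: x = -1*(-78) + (1)*(40) + (-5) = 113 — no discrepancy.
Step 9: x = -1*(113) + (1)*(-78) + (-5) = -196 — agrees with the trace.
Step 10: x = -1*(-196) + (1)*(113) + (-5) = 304 — matches.
Every step is consistent.

no error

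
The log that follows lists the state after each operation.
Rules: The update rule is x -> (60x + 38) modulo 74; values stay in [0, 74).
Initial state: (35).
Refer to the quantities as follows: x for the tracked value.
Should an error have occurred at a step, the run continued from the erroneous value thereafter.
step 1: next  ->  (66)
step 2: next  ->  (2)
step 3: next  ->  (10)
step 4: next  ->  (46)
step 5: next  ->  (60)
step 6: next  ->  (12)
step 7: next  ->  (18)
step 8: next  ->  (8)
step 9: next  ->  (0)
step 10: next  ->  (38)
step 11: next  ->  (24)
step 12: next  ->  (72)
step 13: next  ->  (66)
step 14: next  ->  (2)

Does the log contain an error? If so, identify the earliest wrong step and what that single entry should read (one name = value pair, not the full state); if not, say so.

Recomputing the run from the initial state:
step 1: x = 66
step 2: x = 2
step 3: x = 10
step 4: x = 46
step 5: x = 60
step 6: x = 12
step 7: x = 18
step 8: x = 8
step 9: x = 0
step 10: x = 38
step 11: x = 24
step 12: x = 72
step 13: x = 66
step 14: x = 2
This matches the log at every step.

no error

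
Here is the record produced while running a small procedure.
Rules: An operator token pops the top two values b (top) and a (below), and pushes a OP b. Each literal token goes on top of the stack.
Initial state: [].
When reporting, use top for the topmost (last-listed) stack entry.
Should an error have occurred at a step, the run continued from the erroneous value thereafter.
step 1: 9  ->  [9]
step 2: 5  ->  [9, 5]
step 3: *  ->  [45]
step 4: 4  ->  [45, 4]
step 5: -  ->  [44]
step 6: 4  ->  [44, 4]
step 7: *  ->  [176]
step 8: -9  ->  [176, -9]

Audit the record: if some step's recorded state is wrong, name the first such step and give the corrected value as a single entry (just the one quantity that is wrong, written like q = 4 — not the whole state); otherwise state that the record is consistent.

1. push 9: top = 9 (consistent with the record)
2. push 5: top = 5 (same as recorded)
3. 9 * 5 = 45 (agrees with the record)
4. push 4: top = 4 (checks out)
5. 45 - 4 = 41 (a discrepancy with the record)
That makes step 5 the first incorrect line — top = 41 is what it should show.

step 5, top = 41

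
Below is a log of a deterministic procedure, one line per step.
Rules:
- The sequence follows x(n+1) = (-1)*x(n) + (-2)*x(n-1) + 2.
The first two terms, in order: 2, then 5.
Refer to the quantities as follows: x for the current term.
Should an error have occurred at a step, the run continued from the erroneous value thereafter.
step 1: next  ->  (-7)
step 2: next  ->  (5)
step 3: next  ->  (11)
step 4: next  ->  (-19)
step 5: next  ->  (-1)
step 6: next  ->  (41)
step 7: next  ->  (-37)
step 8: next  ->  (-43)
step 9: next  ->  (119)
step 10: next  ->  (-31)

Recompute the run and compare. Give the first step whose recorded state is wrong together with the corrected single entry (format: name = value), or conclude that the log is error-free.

step 2, x = -1

1. x = -1*(5) + (-2)*(2) + (2) = -7 (matches)
2. x = -1*(-7) + (-2)*(5) + (2) = -1 (first mismatch against the log)
The audit stops at step 2: the recorded entry is wrong and should be x = -1.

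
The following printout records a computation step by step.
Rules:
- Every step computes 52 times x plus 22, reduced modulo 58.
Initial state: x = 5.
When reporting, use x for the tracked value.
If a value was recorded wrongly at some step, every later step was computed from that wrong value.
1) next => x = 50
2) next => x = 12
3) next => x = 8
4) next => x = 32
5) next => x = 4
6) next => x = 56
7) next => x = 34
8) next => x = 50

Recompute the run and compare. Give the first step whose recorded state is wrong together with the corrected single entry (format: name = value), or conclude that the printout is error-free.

Recomputing the run from the initial state:
step 1: x = 50
step 2: x = 12
step 3: x = 8
step 4: x = 32
step 5: x = 4
step 6: x = 56
step 7: x = 34
step 8: x = 50
This matches the printout at every step.

no error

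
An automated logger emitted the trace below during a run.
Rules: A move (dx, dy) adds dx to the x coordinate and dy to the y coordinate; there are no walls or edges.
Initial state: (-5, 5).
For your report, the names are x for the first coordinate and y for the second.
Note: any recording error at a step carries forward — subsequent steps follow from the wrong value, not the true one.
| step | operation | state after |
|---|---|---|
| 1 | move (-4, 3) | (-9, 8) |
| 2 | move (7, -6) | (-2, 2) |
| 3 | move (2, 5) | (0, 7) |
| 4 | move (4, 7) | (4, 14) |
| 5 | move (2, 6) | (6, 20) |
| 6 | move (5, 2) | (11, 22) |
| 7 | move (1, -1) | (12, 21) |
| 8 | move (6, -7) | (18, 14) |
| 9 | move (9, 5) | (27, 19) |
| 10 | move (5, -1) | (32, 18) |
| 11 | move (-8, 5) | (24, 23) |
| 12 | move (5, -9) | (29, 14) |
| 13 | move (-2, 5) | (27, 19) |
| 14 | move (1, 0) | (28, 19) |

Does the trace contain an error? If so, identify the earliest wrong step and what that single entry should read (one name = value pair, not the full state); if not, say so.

Step 1: x = -5 + (-4) = -9, y = 5 + (3) = 8 — matches.
Step 2: x = -9 + (7) = -2, y = 8 + (-6) = 2 — confirmed correct.
Step 3: x = -2 + (2) = 0, y = 2 + (5) = 7 — consistent with the trace.
Step 4: x = 0 + (4) = 4, y = 7 + (7) = 14 — consistent with the trace.
Step 5: x = 4 + (2) = 6, y = 14 + (6) = 20 — exactly as logged.
Step 6: x = 6 + (5) = 11, y = 20 + (2) = 22 — verified.
Step 7: x = 11 + (1) = 12, y = 22 + (-1) = 21 — checks out.
Step 8: x = 12 + (6) = 18, y = 21 + (-7) = 14 — consistent with the trace.
Step 9: x = 18 + (9) = 27, y = 14 + (5) = 19 — exactly as logged.
Step 10: x = 27 + (5) = 32, y = 19 + (-1) = 18 — checks out.
Step 11: x = 32 + (-8) = 24, y = 18 + (5) = 23 — exactly as logged.
Step 12: x = 24 + (5) = 29, y = 23 + (-9) = 14 — verified.
Step 13: x = 29 + (-2) = 27, y = 14 + (5) = 19 — agrees with the trace.
Step 14: x = 27 + (1) = 28, y = 19 + (0) = 19 — exactly as logged.
No step deviates from the rules.

no error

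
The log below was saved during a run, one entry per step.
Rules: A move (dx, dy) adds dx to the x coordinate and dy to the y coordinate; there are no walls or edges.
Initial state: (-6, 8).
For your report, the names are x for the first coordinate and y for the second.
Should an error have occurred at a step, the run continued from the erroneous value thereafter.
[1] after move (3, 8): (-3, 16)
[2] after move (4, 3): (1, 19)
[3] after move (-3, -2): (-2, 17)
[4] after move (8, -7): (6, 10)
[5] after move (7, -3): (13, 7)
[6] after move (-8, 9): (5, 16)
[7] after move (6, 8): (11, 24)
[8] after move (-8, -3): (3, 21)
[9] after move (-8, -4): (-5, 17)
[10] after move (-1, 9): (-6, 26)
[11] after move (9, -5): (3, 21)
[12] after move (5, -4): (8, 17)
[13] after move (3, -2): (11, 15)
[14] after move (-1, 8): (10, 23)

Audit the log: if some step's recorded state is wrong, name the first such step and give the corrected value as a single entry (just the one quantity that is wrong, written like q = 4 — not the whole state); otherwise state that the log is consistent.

no error

step 1: x = -6 + (3) = -3, y = 8 + (8) = 16 -> in agreement
step 2: x = -3 + (4) = 1, y = 16 + (3) = 19 -> consistent with the log
step 3: x = 1 + (-3) = -2, y = 19 + (-2) = 17 -> checks out
step 4: x = -2 + (8) = 6, y = 17 + (-7) = 10 -> confirmed correct
step 5: x = 6 + (7) = 13, y = 10 + (-3) = 7 -> verified
step 6: x = 13 + (-8) = 5, y = 7 + (9) = 16 -> no discrepancy
step 7: x = 5 + (6) = 11, y = 16 + (8) = 24 -> no discrepancy
step 8: x = 11 + (-8) = 3, y = 24 + (-3) = 21 -> verified
step 9: x = 3 + (-8) = -5, y = 21 + (-4) = 17 -> agrees with the log
step 10: x = -5 + (-1) = -6, y = 17 + (9) = 26 -> same as recorded
step 11: x = -6 + (9) = 3, y = 26 + (-5) = 21 -> no discrepancy
step 12: x = 3 + (5) = 8, y = 21 + (-4) = 17 -> same as recorded
step 13: x = 8 + (3) = 11, y = 17 + (-2) = 15 -> agrees with the log
step 14: x = 11 + (-1) = 10, y = 15 + (8) = 23 -> in agreement
Each recorded entry agrees with the recomputation.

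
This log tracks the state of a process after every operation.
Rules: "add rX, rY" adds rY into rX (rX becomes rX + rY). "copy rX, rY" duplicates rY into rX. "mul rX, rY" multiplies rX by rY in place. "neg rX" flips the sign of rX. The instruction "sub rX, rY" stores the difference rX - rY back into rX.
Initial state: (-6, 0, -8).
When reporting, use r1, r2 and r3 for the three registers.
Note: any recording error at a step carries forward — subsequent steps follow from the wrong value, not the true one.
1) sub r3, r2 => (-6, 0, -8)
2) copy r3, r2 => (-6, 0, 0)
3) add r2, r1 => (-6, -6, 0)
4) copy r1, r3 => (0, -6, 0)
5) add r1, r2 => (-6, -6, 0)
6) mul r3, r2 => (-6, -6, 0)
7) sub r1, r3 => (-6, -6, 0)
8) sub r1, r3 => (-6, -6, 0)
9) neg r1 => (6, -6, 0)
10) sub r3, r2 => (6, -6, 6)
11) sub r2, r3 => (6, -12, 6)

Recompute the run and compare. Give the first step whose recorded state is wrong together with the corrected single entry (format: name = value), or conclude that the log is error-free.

no error

Recomputing the run from the initial state:
step 1: r1 = -6, r2 = 0, r3 = -8
step 2: r1 = -6, r2 = 0, r3 = 0
step 3: r1 = -6, r2 = -6, r3 = 0
step 4: r1 = 0, r2 = -6, r3 = 0
step 5: r1 = -6, r2 = -6, r3 = 0
step 6: r1 = -6, r2 = -6, r3 = 0
step 7: r1 = -6, r2 = -6, r3 = 0
step 8: r1 = -6, r2 = -6, r3 = 0
step 9: r1 = 6, r2 = -6, r3 = 0
step 10: r1 = 6, r2 = -6, r3 = 6
step 11: r1 = 6, r2 = -12, r3 = 6
This matches the log at every step.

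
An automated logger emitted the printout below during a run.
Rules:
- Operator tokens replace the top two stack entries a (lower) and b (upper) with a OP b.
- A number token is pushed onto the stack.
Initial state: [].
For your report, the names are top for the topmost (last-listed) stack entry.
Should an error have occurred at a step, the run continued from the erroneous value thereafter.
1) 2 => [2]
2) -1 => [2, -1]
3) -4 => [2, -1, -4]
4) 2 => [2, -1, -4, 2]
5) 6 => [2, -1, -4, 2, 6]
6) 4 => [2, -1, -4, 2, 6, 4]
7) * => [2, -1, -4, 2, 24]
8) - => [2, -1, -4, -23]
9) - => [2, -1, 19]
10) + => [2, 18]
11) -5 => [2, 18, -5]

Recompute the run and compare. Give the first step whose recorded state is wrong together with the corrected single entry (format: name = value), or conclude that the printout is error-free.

step 8, top = -22

Recomputing the run from the initial state:
step 1: [2]
step 2: [2, -1]
step 3: [2, -1, -4]
step 4: [2, -1, -4, 2]
step 5: [2, -1, -4, 2, 6]
step 6: [2, -1, -4, 2, 6, 4]
step 7: [2, -1, -4, 2, 24]
step 8: [2, -1, -4, -22]
step 9: [2, -1, 18]
step 10: [2, 17]
step 11: [2, 17, -5]
The first disagreement with the printout is at step 8, where the value should be top = -22.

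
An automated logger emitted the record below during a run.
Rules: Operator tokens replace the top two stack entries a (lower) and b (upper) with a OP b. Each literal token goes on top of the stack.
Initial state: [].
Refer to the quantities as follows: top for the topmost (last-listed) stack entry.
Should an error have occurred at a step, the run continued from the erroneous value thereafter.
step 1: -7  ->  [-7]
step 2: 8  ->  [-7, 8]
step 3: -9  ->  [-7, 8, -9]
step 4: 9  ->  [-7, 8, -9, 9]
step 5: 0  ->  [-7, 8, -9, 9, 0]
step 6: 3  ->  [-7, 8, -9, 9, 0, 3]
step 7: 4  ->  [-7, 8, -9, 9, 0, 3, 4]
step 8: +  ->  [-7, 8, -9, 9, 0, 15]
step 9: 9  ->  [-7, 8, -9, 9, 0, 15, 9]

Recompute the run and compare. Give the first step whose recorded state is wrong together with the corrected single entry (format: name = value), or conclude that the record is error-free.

Recomputing the run from the initial state:
step 1: [-7]
step 2: [-7, 8]
step 3: [-7, 8, -9]
step 4: [-7, 8, -9, 9]
step 5: [-7, 8, -9, 9, 0]
step 6: [-7, 8, -9, 9, 0, 3]
step 7: [-7, 8, -9, 9, 0, 3, 4]
step 8: [-7, 8, -9, 9, 0, 7]
step 9: [-7, 8, -9, 9, 0, 7, 9]
The first disagreement with the record is at step 8, where the value should be top = 7.

step 8, top = 7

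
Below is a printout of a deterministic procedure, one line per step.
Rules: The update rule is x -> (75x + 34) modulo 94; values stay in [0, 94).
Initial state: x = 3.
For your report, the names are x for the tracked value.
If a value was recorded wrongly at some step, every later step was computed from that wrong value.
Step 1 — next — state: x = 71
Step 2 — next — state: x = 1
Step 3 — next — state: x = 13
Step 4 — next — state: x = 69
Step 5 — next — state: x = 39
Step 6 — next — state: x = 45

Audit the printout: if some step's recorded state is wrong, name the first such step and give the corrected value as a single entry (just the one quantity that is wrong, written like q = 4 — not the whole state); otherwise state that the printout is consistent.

Recomputing the run from the initial state:
step 1: x = 71
step 2: x = 1
step 3: x = 15
step 4: x = 31
step 5: x = 9
step 6: x = 51
The first disagreement with the printout is at step 3, where the value should be x = 15.

step 3, x = 15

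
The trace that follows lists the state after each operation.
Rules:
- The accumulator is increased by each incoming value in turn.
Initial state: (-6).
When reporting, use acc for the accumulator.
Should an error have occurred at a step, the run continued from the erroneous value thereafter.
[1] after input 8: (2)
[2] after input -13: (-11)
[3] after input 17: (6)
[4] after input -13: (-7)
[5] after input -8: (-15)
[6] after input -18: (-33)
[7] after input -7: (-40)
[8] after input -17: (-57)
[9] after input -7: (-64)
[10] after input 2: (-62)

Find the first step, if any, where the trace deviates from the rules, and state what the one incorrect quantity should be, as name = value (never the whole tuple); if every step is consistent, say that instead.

step 1: acc = -6 + 8 = 2 -> agrees with the trace
step 2: acc = 2 + -13 = -11 -> in agreement
step 3: acc = -11 + 17 = 6 -> no discrepancy
step 4: acc = 6 + -13 = -7 -> verified
step 5: acc = -7 + -8 = -15 -> in agreement
step 6: acc = -15 + -18 = -33 -> matches
step 7: acc = -33 + -7 = -40 -> checks out
step 8: acc = -40 + -17 = -57 -> exactly as logged
step 9: acc = -57 + -7 = -64 -> in agreement
step 10: acc = -64 + 2 = -62 -> same as recorded
The recomputation confirms every line.

no error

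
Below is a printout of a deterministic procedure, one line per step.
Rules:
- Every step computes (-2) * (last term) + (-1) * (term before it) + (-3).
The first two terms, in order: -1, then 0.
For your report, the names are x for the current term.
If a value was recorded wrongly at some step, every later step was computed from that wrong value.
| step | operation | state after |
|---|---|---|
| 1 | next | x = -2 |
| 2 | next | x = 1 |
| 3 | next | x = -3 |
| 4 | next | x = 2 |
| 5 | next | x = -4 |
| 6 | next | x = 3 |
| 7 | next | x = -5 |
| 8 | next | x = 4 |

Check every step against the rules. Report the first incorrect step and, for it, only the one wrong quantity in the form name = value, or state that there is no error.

Step 1: x = -2*(0) + (-1)*(-1) + (-3) = -2 — no discrepancy.
Step 2: x = -2*(-2) + (-1)*(0) + (-3) = 1 — same as recorded.
Step 3: x = -2*(1) + (-1)*(-2) + (-3) = -3 — verified.
Step 4: x = -2*(-3) + (-1)*(1) + (-3) = 2 — in agreement.
Step 5: x = -2*(2) + (-1)*(-3) + (-3) = -4 — exactly as logged.
Step 6: x = -2*(-4) + (-1)*(2) + (-3) = 3 — no discrepancy.
Step 7: x = -2*(3) + (-1)*(-4) + (-3) = -5 — verified.
Step 8: x = -2*(-5) + (-1)*(3) + (-3) = 4 — checks out.
All entries verified; no error found.

no error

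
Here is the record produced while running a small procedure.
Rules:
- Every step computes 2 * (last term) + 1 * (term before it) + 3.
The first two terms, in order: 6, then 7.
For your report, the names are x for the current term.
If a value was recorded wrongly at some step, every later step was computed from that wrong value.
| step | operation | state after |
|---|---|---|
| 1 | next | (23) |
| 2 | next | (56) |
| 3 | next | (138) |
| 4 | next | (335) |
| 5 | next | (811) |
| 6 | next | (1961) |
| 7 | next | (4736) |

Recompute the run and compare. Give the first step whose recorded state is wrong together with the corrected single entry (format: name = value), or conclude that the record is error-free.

Recomputing the run from the initial state:
step 1: x = 23
step 2: x = 56
step 3: x = 138
step 4: x = 335
step 5: x = 811
step 6: x = 1960
step 7: x = 4734
The first disagreement with the record is at step 6, where the value should be x = 1960.

step 6, x = 1960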